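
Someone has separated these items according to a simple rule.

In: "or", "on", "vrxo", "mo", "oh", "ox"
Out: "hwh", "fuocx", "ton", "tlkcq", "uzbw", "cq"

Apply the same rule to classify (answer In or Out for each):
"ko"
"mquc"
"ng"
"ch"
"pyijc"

The pattern is that an item is 'In' exactly when: even length AND contains 'o'.
"ko": length 2, has 'o' — matches, so In.
"mquc": length 4, no 'o' — doesn't qualify, so Out.
"ng": length 2, no 'o' — doesn't qualify, so Out.
"ch": length 2, no 'o' — doesn't qualify, so Out.
"pyijc": length 5, no 'o' — doesn't qualify, so Out.

In, Out, Out, Out, Out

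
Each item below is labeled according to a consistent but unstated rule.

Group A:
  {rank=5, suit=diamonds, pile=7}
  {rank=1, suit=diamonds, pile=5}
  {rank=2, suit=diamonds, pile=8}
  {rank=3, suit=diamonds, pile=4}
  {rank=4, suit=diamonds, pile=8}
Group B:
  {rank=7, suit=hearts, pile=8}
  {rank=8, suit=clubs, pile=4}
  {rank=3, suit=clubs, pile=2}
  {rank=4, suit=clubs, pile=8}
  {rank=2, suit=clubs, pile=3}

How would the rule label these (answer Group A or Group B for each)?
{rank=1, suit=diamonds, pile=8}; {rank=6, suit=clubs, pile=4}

The classifier is using: suit is diamonds.

Group A, Group B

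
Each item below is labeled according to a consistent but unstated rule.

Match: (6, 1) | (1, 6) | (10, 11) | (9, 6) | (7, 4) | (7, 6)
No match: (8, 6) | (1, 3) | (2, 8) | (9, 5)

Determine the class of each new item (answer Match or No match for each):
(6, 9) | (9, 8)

Match, Match

Every 'Match' example satisfies: sum is odd. None of the 'No match' examples do.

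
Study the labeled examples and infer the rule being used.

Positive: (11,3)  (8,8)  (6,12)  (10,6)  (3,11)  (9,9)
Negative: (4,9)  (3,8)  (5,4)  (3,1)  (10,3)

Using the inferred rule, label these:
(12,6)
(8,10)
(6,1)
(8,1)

One predicate separates the groups cleanly: sum ≥ 14.
(12,6) — 12+6 = 18, hence Positive.
(8,10) — 8+10 = 18, hence Positive.
(6,1) — 6+1 = 7, hence Negative.
(8,1) — 8+1 = 9, hence Negative.

Positive, Positive, Negative, Negative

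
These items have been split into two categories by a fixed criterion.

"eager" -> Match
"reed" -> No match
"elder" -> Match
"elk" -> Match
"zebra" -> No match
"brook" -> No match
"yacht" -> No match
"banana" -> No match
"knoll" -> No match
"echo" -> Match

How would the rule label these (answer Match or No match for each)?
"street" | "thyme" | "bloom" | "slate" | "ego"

No match, No match, No match, No match, Match

The distinguishing property — starts with 'e' — holds for all the 'Match' cases and none of the 'No match' cases.
"street" → starts with 's' → No match. "thyme" → starts with 't' → No match. "bloom" → starts with 'b' → No match. "slate" → starts with 's' → No match. "ego" → starts with 'e' → Match.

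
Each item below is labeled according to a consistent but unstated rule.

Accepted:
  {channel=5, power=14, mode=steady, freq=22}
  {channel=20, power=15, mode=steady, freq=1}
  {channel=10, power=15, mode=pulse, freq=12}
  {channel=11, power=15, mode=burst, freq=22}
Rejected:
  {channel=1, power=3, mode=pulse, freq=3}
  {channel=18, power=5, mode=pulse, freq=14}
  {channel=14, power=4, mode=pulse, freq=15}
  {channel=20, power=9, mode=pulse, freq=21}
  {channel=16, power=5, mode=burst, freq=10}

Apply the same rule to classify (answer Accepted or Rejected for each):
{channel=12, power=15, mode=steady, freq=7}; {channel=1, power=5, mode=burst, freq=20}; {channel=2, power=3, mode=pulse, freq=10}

All 'Accepted' examples share one property — power ≥ 14 — and every 'Rejected' example lacks it.

Accepted, Rejected, Rejected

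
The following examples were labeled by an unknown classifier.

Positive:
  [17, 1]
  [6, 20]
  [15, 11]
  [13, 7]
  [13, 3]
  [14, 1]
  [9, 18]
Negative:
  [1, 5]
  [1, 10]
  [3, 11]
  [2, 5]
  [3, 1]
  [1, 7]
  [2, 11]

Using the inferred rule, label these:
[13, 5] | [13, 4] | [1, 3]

Positive, Positive, Negative

One predicate separates the groups cleanly: sum ≥ 15.
[13, 5] — 13+5 = 18, hence Positive. [13, 4] — 13+4 = 17, hence Positive. [1, 3] — 1+3 = 4, hence Negative.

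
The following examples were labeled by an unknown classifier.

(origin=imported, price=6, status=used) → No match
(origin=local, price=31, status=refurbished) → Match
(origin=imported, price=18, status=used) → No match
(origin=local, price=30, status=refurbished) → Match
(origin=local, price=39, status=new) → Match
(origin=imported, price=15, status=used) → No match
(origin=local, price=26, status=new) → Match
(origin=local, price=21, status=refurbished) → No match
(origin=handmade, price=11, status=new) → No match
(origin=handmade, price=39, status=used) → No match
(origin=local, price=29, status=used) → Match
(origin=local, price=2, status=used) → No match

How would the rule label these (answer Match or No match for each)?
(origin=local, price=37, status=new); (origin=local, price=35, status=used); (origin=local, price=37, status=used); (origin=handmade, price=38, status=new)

Match, Match, Match, No match

Rule: origin is local AND price ≥ 26. This holds for each 'Match' example and fails for each 'No match' one.
(origin=local, price=37, status=new) → origin is local, price = 37 → Match. (origin=local, price=35, status=used) → origin is local, price = 35 → Match. (origin=local, price=37, status=used) → origin is local, price = 37 → Match. (origin=handmade, price=38, status=new) → origin is handmade, price = 38 → No match.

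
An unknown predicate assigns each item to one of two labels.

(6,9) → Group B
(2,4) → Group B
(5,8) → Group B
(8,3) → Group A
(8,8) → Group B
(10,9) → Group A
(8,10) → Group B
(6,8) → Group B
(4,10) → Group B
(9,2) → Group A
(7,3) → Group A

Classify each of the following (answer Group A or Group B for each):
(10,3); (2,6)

Group A, Group B

'Group A' ⟺ first > second.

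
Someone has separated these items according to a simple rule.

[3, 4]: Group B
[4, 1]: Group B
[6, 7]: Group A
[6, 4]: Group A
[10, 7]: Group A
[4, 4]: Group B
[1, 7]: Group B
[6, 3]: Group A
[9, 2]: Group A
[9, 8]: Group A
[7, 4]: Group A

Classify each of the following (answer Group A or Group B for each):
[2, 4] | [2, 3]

Group B, Group B

Every 'Group A' example satisfies: sum ≥ 9. None of the 'Group B' examples do.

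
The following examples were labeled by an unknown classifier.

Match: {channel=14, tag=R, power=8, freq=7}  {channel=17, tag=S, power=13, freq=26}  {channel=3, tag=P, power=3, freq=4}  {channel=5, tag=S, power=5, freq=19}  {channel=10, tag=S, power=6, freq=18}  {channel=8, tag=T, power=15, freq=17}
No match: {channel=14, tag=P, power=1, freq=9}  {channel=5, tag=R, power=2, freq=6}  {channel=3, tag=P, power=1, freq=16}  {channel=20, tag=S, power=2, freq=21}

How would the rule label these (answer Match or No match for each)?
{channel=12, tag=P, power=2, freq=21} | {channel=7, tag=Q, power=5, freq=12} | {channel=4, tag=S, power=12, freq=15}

All 'Match' examples share one property — power ≥ 3 — and every 'No match' example lacks it.

No match, Match, Match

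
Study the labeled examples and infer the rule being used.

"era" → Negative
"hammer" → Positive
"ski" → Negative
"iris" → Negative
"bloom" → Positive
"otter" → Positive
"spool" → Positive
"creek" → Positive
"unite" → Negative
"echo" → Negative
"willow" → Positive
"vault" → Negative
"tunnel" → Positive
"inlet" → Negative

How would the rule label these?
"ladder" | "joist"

Positive, Negative

One predicate separates the groups cleanly: has a double letter.
"ladder": 'dd' doubled — matches, so Positive.
"joist": no doubled letter — lacks this property, so Negative.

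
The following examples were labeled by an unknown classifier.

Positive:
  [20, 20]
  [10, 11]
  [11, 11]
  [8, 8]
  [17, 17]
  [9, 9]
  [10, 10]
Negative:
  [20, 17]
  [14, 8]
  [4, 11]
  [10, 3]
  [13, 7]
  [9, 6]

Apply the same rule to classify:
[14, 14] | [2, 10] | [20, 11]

The rule appears to be: |first − second| ≤ 1.
Positive: [14, 14], since |14−14| = 0.
Negative: [2, 10], since |2−10| = 8.
Negative: [20, 11], since |20−11| = 9.

Positive, Negative, Negative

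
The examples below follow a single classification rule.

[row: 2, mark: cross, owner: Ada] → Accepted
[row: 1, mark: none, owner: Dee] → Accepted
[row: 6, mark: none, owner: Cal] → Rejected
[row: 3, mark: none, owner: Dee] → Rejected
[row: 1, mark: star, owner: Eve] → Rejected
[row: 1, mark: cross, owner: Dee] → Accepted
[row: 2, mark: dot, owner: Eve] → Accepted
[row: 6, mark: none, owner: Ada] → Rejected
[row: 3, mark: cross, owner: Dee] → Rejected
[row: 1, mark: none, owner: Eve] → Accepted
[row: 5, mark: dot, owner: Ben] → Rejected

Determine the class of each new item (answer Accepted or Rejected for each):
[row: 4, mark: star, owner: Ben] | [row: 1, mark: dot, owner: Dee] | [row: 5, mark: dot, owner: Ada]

The distinguishing property — mark is not star AND row ≤ 2 — holds for all the 'Accepted' cases and none of the 'Rejected' cases.
[row: 4, mark: star, owner: Ben] → mark is star, row = 4 → Rejected. [row: 1, mark: dot, owner: Dee] → mark is dot, row = 1 → Accepted. [row: 5, mark: dot, owner: Ada] → mark is dot, row = 5 → Rejected.

Rejected, Accepted, Rejected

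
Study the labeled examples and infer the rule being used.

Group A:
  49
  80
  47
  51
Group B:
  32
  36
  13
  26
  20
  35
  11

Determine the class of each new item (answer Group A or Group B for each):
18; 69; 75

Rule: at least 47. This holds for each 'Group A' example and fails for each 'Group B' one.
18: 18 < 47, fails this test → Group B. 69: 69 ≥ 47, matches → Group A. 75: 75 ≥ 47, matches → Group A.

Group B, Group A, Group A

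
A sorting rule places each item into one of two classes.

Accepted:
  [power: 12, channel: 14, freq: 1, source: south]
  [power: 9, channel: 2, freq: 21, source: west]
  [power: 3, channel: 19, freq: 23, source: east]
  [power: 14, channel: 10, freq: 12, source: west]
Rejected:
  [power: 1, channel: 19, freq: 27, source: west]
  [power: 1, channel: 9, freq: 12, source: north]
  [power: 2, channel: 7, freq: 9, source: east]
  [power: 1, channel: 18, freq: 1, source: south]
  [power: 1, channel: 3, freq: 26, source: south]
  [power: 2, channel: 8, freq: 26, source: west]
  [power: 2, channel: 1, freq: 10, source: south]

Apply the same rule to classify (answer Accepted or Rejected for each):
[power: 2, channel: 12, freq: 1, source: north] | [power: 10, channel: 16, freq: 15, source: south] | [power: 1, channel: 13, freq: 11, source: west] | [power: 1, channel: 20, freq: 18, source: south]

Rejected, Accepted, Rejected, Rejected

Every 'Accepted' example satisfies: power ≥ 3. None of the 'Rejected' examples do.
[power: 2, channel: 12, freq: 1, source: north]: Rejected (power = 2). [power: 10, channel: 16, freq: 15, source: south]: Accepted (power = 10). [power: 1, channel: 13, freq: 11, source: west]: Rejected (power = 1). [power: 1, channel: 20, freq: 18, source: south]: Rejected (power = 1).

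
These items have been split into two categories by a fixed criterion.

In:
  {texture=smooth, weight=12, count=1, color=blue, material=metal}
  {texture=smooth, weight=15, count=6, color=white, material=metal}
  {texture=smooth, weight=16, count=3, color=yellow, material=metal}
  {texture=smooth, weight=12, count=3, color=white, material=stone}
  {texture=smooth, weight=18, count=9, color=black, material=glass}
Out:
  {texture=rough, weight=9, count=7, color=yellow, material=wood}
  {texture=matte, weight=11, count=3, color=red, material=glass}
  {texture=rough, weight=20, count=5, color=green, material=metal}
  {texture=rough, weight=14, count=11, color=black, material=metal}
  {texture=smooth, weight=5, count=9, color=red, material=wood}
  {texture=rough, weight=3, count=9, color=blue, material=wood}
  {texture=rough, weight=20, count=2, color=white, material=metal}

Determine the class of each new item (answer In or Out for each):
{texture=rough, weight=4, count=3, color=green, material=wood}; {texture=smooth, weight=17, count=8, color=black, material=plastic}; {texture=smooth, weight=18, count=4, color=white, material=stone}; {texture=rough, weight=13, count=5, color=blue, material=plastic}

The simplest hypothesis consistent with all the labels is: texture is smooth AND weight ≥ 9.
{texture=rough, weight=4, count=3, color=green, material=wood}: Out (texture is rough, weight = 4).
{texture=smooth, weight=17, count=8, color=black, material=plastic}: In (texture is smooth, weight = 17).
{texture=smooth, weight=18, count=4, color=white, material=stone}: In (texture is smooth, weight = 18).
{texture=rough, weight=13, count=5, color=blue, material=plastic}: Out (texture is rough, weight = 13).

Out, In, In, Out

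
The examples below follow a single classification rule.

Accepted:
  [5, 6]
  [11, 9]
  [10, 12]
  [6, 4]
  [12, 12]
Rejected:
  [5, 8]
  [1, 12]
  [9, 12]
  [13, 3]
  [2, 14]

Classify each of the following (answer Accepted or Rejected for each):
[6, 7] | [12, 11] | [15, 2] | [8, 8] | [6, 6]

The common property of the 'Accepted' items is: |first − second| ≤ 2. No 'Rejected' item has it.
[6, 7]: |6−7| = 1, passes → Accepted. [12, 11]: |12−11| = 1, passes → Accepted. [15, 2]: |15−2| = 13, lacks this property → Rejected. [8, 8]: |8−8| = 0, passes → Accepted. [6, 6]: |6−6| = 0, passes → Accepted.

Accepted, Accepted, Rejected, Accepted, Accepted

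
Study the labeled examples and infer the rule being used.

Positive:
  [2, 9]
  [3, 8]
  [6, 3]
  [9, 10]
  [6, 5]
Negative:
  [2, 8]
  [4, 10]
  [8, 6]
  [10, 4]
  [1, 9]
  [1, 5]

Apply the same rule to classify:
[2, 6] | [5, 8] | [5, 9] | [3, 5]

The simplest hypothesis consistent with all the labels is: sum is odd.
[2, 6] — 2+6 = 8, hence Negative.
[5, 8] — 5+8 = 13, hence Positive.
[5, 9] — 5+9 = 14, hence Negative.
[3, 5] — 3+5 = 8, hence Negative.

Negative, Positive, Negative, Negative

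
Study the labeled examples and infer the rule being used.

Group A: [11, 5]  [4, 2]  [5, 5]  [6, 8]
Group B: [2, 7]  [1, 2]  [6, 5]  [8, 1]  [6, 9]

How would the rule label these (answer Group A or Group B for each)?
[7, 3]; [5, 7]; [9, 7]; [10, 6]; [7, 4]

Group A, Group A, Group A, Group A, Group B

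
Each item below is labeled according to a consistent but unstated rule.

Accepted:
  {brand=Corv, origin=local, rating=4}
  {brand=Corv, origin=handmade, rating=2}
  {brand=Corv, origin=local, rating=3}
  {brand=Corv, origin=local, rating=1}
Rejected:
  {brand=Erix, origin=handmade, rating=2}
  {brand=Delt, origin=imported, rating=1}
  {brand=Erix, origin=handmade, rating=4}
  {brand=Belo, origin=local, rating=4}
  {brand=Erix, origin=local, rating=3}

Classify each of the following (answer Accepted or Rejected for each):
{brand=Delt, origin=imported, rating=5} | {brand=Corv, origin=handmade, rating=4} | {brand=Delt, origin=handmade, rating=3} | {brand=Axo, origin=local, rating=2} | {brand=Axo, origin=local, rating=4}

The pattern is that an item is 'Accepted' exactly when: brand is Corv.

Rejected, Accepted, Rejected, Rejected, Rejected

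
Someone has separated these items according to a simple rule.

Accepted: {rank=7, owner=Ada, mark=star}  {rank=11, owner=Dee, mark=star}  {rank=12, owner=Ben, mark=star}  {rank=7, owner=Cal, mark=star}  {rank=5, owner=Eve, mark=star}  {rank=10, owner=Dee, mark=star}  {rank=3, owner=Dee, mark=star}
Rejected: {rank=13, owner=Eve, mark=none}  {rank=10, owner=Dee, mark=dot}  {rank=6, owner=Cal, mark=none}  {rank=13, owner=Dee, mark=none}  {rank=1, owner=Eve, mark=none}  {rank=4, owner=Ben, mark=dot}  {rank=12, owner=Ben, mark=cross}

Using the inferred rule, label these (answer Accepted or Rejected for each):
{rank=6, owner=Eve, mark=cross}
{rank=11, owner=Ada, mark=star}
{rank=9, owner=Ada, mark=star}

The distinguishing property — mark is star — holds for all the 'Accepted' cases and none of the 'Rejected' cases.
{rank=6, owner=Eve, mark=cross}: mark is cross — does not satisfy this, so Rejected.
{rank=11, owner=Ada, mark=star}: mark is star — matches, so Accepted.
{rank=9, owner=Ada, mark=star}: mark is star — matches, so Accepted.

Rejected, Accepted, Accepted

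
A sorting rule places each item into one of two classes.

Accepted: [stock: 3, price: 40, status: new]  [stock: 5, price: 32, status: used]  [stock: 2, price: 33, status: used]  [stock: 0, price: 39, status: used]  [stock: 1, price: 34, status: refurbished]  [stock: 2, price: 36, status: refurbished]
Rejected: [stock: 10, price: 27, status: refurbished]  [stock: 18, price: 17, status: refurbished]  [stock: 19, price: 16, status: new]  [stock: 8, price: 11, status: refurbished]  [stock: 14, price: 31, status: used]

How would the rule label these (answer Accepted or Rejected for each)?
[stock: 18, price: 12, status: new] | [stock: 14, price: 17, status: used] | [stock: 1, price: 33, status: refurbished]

The distinguishing property — stock ≤ 5 — holds for all the 'Accepted' cases and none of the 'Rejected' cases.
[stock: 18, price: 12, status: new] → stock = 18 → Rejected.
[stock: 14, price: 17, status: used] → stock = 14 → Rejected.
[stock: 1, price: 33, status: refurbished] → stock = 1 → Accepted.

Rejected, Rejected, Accepted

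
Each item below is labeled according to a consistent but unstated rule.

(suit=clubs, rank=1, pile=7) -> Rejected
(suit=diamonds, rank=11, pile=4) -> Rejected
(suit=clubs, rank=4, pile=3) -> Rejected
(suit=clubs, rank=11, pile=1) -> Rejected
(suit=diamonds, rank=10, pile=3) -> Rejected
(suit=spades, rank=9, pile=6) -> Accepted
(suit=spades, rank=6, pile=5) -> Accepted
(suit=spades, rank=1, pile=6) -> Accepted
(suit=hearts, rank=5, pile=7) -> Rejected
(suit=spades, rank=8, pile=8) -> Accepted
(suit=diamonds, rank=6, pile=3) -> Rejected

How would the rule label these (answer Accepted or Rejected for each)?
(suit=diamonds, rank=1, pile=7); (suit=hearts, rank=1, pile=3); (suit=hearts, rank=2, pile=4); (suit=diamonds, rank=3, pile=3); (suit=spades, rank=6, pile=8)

Rejected, Rejected, Rejected, Rejected, Accepted

'Accepted' ⟺ suit is spades.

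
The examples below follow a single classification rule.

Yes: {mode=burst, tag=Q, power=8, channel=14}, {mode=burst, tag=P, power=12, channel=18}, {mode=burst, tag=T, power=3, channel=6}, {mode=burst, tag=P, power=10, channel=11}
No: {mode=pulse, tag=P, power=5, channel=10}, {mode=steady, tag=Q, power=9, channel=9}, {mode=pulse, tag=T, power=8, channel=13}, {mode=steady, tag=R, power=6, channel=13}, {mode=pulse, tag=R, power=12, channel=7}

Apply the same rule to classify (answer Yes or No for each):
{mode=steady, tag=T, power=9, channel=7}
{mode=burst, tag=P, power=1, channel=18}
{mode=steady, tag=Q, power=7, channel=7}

No, Yes, No

Rule: mode is burst. This holds for each 'Yes' example and fails for each 'No' one.
{mode=steady, tag=T, power=9, channel=7} → mode is steady → No. {mode=burst, tag=P, power=1, channel=18} → mode is burst → Yes. {mode=steady, tag=Q, power=7, channel=7} → mode is steady → No.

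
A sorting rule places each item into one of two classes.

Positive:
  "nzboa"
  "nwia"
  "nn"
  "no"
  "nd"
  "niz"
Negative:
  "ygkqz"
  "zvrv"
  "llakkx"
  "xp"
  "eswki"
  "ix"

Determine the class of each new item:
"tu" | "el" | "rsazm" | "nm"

Negative, Negative, Negative, Positive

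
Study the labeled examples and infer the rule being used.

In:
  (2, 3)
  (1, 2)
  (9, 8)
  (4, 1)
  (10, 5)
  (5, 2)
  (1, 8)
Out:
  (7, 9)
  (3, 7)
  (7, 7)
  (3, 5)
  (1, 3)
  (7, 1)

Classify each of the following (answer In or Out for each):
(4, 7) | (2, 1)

In, In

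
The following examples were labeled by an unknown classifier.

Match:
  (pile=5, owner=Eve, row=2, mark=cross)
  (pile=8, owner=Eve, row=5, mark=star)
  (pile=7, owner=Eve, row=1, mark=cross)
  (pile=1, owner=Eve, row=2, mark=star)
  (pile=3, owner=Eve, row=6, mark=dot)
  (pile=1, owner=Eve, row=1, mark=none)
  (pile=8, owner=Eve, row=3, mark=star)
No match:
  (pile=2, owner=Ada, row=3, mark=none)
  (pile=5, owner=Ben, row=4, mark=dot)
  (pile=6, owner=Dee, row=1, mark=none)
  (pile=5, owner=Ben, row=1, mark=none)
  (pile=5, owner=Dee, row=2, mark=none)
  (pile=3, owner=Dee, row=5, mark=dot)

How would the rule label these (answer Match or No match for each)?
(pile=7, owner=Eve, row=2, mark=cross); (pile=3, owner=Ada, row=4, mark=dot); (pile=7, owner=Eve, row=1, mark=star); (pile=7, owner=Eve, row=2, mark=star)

Match, No match, Match, Match

A rule that fits every label: owner is Eve — true of each 'Match' example, false of each 'No match' one.
Match: (pile=7, owner=Eve, row=2, mark=cross), since owner is Eve. No match: (pile=3, owner=Ada, row=4, mark=dot), since owner is Ada. Match: (pile=7, owner=Eve, row=1, mark=star), since owner is Eve. Match: (pile=7, owner=Eve, row=2, mark=star), since owner is Eve.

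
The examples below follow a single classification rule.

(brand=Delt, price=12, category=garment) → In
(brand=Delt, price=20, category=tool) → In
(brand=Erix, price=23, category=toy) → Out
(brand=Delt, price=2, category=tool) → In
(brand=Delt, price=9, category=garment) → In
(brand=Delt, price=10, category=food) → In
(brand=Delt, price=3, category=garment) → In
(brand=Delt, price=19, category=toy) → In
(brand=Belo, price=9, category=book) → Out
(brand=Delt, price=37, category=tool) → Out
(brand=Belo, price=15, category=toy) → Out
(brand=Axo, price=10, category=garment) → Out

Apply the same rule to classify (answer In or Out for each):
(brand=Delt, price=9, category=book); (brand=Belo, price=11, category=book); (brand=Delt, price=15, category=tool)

The distinguishing property — brand is Delt AND price ≤ 20 — holds for all the 'In' cases and none of the 'Out' cases.
(brand=Delt, price=9, category=book) — brand is Delt, price = 9, hence In. (brand=Belo, price=11, category=book) — brand is Belo, price = 11, hence Out. (brand=Delt, price=15, category=tool) — brand is Delt, price = 15, hence In.

In, Out, In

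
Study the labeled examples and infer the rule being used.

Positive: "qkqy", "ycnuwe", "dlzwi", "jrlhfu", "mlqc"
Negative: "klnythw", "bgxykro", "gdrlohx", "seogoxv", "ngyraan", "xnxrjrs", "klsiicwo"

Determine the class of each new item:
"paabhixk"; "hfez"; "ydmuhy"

Negative, Positive, Positive

A rule that fits every label: length ≤ 6 — true of each 'Positive' example, false of each 'Negative' one.
"paabhixk": length 8 — lacks this property, so Negative. "hfez": length 4 — matches, so Positive. "ydmuhy": length 6 — matches, so Positive.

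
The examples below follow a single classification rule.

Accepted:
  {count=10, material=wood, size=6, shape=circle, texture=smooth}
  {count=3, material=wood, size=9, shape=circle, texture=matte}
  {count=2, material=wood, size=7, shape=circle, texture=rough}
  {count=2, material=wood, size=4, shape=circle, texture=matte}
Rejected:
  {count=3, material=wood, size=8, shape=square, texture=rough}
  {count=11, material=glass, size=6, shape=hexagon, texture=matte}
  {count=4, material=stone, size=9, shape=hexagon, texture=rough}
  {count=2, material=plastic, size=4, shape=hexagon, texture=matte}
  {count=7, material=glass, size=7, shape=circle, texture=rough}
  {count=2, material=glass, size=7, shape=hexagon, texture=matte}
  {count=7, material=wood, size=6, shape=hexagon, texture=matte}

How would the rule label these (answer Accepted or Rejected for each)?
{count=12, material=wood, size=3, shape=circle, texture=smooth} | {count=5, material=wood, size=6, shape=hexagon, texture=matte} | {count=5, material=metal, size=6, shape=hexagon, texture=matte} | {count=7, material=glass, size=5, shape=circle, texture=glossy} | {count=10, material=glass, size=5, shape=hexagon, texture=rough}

The pattern is that an item is 'Accepted' exactly when: material is wood AND shape is circle.

Accepted, Rejected, Rejected, Rejected, Rejected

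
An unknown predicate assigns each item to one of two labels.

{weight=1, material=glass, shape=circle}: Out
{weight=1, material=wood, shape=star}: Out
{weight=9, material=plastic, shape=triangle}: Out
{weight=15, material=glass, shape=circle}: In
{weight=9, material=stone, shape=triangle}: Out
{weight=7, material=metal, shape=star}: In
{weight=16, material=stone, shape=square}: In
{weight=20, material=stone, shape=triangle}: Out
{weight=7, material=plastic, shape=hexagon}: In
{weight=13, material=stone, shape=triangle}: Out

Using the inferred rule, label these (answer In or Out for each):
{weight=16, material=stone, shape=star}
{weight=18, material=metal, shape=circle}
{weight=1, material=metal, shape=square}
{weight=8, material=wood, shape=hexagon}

A rule that fits every label: shape is not triangle AND weight ≥ 7 — true of each 'In' example, false of each 'Out' one.
{weight=16, material=stone, shape=star}: In (shape is star, weight = 16). {weight=18, material=metal, shape=circle}: In (shape is circle, weight = 18). {weight=1, material=metal, shape=square}: Out (shape is square, weight = 1). {weight=8, material=wood, shape=hexagon}: In (shape is hexagon, weight = 8).

In, In, Out, In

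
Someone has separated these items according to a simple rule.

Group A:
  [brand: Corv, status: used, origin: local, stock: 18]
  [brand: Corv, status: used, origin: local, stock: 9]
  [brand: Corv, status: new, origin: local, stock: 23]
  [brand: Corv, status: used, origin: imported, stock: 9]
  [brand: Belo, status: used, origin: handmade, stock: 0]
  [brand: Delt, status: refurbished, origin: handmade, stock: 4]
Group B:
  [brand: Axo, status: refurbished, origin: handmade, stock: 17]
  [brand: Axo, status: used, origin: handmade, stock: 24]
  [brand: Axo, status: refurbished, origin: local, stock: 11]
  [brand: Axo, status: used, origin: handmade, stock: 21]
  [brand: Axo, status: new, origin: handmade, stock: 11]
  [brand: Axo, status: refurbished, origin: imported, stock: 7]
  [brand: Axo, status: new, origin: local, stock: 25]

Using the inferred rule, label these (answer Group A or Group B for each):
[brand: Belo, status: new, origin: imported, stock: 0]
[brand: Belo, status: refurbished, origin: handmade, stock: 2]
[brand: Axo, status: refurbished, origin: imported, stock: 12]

The classifier is using: brand is not Axo.
[brand: Belo, status: new, origin: imported, stock: 0]: Group A (brand is Belo).
[brand: Belo, status: refurbished, origin: handmade, stock: 2]: Group A (brand is Belo).
[brand: Axo, status: refurbished, origin: imported, stock: 12]: Group B (brand is Axo).

Group A, Group A, Group B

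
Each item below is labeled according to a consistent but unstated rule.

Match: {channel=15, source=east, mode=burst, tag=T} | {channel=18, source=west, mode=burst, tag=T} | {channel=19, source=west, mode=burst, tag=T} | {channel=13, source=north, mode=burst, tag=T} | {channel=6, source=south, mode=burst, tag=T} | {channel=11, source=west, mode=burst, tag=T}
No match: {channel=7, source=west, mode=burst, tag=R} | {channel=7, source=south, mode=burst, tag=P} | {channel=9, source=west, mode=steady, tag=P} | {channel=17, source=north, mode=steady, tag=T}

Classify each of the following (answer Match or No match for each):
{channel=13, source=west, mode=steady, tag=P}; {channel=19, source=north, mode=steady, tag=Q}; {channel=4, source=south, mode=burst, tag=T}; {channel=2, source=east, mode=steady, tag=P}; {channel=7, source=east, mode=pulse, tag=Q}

No match, No match, Match, No match, No match

The distinguishing property — tag is T AND mode is burst — holds for all the 'Match' cases and none of the 'No match' cases.
{channel=13, source=west, mode=steady, tag=P} — tag is P, mode is steady, hence No match.
{channel=19, source=north, mode=steady, tag=Q} — tag is Q, mode is steady, hence No match.
{channel=4, source=south, mode=burst, tag=T} — tag is T, mode is burst, hence Match.
{channel=2, source=east, mode=steady, tag=P} — tag is P, mode is steady, hence No match.
{channel=7, source=east, mode=pulse, tag=Q} — tag is Q, mode is pulse, hence No match.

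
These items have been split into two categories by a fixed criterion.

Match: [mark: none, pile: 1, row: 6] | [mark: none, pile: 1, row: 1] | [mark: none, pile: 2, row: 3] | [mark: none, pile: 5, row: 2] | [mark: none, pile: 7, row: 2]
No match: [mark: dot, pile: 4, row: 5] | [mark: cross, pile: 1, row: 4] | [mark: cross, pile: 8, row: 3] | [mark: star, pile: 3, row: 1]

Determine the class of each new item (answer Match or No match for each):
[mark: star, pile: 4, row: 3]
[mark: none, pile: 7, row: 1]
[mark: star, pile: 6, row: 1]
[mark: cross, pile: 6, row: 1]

No match, Match, No match, No match

The pattern is that an item is 'Match' exactly when: mark is none.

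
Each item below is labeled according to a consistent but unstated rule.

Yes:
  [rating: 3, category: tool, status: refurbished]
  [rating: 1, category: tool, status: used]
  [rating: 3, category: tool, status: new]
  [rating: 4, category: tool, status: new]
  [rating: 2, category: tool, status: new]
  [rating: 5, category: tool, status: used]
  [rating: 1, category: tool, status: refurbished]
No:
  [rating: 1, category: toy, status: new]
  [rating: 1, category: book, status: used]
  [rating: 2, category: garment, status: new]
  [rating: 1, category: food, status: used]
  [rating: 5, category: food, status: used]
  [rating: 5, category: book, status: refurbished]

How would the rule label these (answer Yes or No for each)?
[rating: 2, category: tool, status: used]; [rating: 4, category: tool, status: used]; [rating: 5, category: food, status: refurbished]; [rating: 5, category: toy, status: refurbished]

Yes, Yes, No, No

Checking candidate rules against both groups, what survives is: category is tool.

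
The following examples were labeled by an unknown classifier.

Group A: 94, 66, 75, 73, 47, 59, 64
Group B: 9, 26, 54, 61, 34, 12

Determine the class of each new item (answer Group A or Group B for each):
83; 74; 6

The simplest hypothesis consistent with all the labels is: digit sum ≥ 10.

Group A, Group A, Group B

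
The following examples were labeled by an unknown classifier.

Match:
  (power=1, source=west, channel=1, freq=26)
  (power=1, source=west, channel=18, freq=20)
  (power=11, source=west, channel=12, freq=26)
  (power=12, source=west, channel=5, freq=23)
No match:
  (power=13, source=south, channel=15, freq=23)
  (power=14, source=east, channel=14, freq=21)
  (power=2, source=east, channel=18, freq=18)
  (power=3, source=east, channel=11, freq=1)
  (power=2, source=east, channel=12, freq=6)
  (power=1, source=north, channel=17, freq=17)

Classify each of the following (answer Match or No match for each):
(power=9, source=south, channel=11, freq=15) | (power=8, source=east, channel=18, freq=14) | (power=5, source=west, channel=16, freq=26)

Every 'Match' example satisfies: source is west. None of the 'No match' examples do.
(power=9, source=south, channel=11, freq=15): No match (source is south).
(power=8, source=east, channel=18, freq=14): No match (source is east).
(power=5, source=west, channel=16, freq=26): Match (source is west).

No match, No match, Match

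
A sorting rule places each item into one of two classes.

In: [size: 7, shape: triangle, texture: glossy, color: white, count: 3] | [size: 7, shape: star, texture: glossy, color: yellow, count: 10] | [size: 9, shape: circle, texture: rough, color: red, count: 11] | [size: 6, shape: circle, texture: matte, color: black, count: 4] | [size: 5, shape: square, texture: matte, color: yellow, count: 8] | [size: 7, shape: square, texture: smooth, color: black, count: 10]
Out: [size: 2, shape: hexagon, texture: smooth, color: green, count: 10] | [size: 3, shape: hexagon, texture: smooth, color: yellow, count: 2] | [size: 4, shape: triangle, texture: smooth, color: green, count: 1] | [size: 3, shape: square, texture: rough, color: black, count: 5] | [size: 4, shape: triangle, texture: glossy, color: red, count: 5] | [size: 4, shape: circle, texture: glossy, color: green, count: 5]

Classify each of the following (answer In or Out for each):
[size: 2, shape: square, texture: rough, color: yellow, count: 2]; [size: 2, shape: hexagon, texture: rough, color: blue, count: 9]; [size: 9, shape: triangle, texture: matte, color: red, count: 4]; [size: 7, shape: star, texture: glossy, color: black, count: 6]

Out, Out, In, In

The common property of the 'In' items is: size ≥ 5. No 'Out' item has it.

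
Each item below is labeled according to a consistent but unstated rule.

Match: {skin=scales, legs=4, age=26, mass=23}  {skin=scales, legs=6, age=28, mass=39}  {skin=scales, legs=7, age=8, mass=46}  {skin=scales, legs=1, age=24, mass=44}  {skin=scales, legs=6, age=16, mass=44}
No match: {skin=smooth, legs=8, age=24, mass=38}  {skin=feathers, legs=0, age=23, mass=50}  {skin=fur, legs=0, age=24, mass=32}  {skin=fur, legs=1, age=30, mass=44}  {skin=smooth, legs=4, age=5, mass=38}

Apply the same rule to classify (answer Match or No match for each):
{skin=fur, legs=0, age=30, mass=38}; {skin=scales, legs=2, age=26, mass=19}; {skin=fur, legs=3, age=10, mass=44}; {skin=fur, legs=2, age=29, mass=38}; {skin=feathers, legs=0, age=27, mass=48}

The distinguishing property — skin is scales — holds for all the 'Match' cases and none of the 'No match' cases.
{skin=fur, legs=0, age=30, mass=38}: skin is fur, lacks this property → No match. {skin=scales, legs=2, age=26, mass=19}: skin is scales, meets the rule → Match. {skin=fur, legs=3, age=10, mass=44}: skin is fur, lacks this property → No match. {skin=fur, legs=2, age=29, mass=38}: skin is fur, lacks this property → No match. {skin=feathers, legs=0, age=27, mass=48}: skin is feathers, lacks this property → No match.

No match, Match, No match, No match, No match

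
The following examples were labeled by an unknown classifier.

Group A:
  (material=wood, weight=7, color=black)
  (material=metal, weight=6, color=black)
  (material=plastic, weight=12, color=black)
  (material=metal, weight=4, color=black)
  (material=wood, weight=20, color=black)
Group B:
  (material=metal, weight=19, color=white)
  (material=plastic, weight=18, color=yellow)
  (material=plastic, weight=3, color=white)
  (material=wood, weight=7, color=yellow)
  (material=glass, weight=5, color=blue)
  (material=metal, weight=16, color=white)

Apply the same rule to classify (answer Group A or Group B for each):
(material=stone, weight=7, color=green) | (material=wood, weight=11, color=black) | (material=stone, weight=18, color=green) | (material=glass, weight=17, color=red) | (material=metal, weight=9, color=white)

Group B, Group A, Group B, Group B, Group B

The pattern is that an item is 'Group A' exactly when: color is black.
(material=stone, weight=7, color=green): Group B (color is green). (material=wood, weight=11, color=black): Group A (color is black). (material=stone, weight=18, color=green): Group B (color is green). (material=glass, weight=17, color=red): Group B (color is red). (material=metal, weight=9, color=white): Group B (color is white).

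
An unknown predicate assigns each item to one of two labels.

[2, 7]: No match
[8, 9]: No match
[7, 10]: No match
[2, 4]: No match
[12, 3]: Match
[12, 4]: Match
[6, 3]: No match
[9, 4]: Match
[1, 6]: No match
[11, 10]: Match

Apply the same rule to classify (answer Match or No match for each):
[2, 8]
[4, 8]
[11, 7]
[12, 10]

No match, No match, Match, Match

A rule that fits every label: first ≥ 9 — true of each 'Match' example, false of each 'No match' one.
[2, 8]: first 2, fails this test → No match. [4, 8]: first 4, fails this test → No match. [11, 7]: first 11, meets the rule → Match. [12, 10]: first 12, meets the rule → Match.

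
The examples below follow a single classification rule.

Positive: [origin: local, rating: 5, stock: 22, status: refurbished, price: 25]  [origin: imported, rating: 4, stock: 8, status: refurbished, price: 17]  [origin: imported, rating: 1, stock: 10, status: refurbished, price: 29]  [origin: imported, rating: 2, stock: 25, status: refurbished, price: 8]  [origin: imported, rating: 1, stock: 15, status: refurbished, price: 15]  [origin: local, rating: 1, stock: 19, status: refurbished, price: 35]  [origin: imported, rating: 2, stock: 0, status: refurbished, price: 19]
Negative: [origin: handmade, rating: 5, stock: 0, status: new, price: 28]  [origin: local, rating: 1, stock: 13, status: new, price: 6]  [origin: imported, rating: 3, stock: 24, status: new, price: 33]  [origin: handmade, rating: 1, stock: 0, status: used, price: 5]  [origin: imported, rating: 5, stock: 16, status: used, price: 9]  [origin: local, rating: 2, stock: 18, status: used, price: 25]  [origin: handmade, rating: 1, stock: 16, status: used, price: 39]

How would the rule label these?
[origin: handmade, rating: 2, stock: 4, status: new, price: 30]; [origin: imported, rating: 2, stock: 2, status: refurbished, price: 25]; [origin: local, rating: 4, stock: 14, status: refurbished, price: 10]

Checking candidate rules against both groups, what survives is: status is refurbished.
[origin: handmade, rating: 2, stock: 4, status: new, price: 30] → status is new → Negative.
[origin: imported, rating: 2, stock: 2, status: refurbished, price: 25] → status is refurbished → Positive.
[origin: local, rating: 4, stock: 14, status: refurbished, price: 10] → status is refurbished → Positive.

Negative, Positive, Positive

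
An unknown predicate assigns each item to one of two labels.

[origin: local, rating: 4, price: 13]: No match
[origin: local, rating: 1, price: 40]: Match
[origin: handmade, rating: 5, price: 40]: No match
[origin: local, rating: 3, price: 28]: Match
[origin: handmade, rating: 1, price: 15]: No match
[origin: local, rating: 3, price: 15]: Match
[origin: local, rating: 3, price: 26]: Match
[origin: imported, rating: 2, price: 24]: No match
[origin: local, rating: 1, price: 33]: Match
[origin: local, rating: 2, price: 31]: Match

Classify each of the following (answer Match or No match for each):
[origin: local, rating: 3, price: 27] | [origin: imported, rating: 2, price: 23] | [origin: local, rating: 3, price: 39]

Match, No match, Match

Every 'Match' example satisfies: origin is local AND price ≥ 15. None of the 'No match' examples do.
[origin: local, rating: 3, price: 27]: origin is local, price = 27, passes → Match.
[origin: imported, rating: 2, price: 23]: origin is imported, price = 23, doesn't match → No match.
[origin: local, rating: 3, price: 39]: origin is local, price = 39, passes → Match.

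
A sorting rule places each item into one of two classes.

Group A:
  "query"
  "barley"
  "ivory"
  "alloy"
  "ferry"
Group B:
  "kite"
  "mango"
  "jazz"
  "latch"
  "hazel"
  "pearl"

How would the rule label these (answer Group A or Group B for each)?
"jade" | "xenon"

A rule that fits every label: contains 'y' — true of each 'Group A' example, false of each 'Group B' one.
"jade": no 'y' — does not fit, so Group B. "xenon": no 'y' — does not fit, so Group B.

Group B, Group B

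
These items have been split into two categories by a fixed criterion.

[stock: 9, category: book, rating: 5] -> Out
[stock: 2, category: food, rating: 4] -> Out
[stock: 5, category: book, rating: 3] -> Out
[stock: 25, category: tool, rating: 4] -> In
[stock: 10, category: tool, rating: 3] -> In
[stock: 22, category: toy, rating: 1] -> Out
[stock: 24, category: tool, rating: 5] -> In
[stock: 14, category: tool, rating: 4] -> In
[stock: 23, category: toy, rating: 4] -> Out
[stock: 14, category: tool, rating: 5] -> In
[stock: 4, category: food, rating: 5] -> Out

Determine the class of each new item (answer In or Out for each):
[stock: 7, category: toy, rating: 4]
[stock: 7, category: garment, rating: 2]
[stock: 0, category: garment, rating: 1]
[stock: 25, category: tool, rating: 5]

Out, Out, Out, In

Rule: category is tool. This holds for each 'In' example and fails for each 'Out' one.
[stock: 7, category: toy, rating: 4] → category is toy → Out.
[stock: 7, category: garment, rating: 2] → category is garment → Out.
[stock: 0, category: garment, rating: 1] → category is garment → Out.
[stock: 25, category: tool, rating: 5] → category is tool → In.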